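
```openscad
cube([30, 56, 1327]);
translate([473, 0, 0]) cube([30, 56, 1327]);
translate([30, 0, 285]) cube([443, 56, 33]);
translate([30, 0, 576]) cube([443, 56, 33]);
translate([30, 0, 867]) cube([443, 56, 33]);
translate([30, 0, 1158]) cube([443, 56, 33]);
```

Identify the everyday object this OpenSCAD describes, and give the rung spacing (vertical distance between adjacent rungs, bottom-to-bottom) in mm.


A ladder. The rung spacing is 291 mm.

Two tall 30×56 posts with 4 short bars between them — a ladder. Adjacent rungs sit at z = 285 and z = 576, so the spacing is 576 − 285 = 291 mm.


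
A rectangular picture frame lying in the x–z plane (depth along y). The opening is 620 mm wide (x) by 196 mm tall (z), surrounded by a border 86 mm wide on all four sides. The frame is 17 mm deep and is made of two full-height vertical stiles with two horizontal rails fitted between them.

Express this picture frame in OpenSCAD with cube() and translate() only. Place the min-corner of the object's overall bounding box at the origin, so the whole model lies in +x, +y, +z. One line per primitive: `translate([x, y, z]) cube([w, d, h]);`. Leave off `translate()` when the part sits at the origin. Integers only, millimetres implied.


cube([86, 17, 368]);
translate([706, 0, 0]) cube([86, 17, 368]);
translate([86, 0, 0]) cube([620, 17, 86]);
translate([86, 0, 282]) cube([620, 17, 86]);


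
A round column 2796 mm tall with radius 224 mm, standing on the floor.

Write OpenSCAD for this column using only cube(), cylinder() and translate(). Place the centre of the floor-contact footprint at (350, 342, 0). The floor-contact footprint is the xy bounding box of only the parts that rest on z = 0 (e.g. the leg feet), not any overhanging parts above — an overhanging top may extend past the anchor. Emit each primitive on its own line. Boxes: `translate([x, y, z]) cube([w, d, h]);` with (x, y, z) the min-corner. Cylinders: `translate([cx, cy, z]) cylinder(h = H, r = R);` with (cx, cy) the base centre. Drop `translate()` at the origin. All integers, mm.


translate([350, 342, 0]) cylinder(h = 2796, r = 224);


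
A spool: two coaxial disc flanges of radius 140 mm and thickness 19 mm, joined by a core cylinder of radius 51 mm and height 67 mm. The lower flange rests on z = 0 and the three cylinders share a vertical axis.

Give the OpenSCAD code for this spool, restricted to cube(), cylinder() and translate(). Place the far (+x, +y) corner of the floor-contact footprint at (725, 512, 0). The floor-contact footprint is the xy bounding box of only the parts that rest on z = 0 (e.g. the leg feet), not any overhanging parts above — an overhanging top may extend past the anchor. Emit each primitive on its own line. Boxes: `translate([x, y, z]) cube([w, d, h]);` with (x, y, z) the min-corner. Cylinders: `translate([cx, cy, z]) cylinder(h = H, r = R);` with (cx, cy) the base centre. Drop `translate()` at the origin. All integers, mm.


translate([585, 372, 0]) cylinder(h = 19, r = 140);
translate([585, 372, 19]) cylinder(h = 67, r = 51);
translate([585, 372, 86]) cylinder(h = 19, r = 140);


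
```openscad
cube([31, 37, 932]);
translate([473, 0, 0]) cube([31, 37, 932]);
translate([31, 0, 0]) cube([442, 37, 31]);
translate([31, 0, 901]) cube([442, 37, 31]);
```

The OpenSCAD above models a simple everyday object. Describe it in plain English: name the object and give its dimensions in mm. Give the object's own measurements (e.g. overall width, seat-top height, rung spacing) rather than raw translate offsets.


A rectangular picture frame lying in the x–z plane (depth along y). The opening is 442 mm wide (x) by 870 mm tall (z), surrounded by a border 31 mm wide on all four sides. The frame is 37 mm deep and is made of two full-height vertical stiles with two horizontal rails fitted between them.


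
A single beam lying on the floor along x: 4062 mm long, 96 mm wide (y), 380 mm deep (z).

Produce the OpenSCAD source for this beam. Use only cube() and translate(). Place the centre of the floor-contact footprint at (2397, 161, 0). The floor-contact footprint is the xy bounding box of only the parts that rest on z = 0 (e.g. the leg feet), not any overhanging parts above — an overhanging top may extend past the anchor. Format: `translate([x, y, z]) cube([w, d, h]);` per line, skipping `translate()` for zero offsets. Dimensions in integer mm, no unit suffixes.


translate([366, 113, 0]) cube([4062, 96, 380]);


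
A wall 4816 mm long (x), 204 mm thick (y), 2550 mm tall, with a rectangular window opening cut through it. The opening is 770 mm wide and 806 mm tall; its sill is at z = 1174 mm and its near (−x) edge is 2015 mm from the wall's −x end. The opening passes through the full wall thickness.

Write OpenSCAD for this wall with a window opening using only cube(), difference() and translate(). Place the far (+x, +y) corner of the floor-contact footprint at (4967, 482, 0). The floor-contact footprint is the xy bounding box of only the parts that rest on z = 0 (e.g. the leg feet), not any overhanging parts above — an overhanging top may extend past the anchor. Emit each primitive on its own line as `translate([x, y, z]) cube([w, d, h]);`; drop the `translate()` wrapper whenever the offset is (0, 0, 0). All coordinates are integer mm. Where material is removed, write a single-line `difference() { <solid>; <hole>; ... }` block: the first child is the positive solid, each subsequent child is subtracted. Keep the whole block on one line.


difference() { translate([151, 278, 0]) cube([4816, 204, 2550]); translate([2166, 278, 1174]) cube([770, 204, 806]); }


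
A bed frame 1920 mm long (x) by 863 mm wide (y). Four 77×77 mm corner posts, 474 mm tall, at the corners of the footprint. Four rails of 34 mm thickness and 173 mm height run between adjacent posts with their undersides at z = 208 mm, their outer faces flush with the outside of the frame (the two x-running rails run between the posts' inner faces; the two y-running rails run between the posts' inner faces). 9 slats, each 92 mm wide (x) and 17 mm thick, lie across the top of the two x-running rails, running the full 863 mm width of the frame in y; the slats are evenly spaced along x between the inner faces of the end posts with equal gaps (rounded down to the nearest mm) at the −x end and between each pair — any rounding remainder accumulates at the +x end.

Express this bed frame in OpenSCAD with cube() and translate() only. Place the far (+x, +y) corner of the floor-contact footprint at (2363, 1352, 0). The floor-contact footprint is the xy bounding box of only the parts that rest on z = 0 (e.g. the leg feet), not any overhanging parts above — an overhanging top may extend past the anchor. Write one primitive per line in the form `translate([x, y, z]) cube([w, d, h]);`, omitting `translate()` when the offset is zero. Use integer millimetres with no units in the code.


// slat z = rail_z + rail_h = 208 + 173 = 381
// slat gap = ⌊(1766 − 9·92) / 10⌋ = 93
translate([443, 489, 0]) cube([77, 77, 474]);
translate([443, 1275, 0]) cube([77, 77, 474]);
translate([2286, 489, 0]) cube([77, 77, 474]);
translate([2286, 1275, 0]) cube([77, 77, 474]);
translate([520, 489, 208]) cube([1766, 34, 173]);
translate([520, 1318, 208]) cube([1766, 34, 173]);
translate([443, 566, 208]) cube([34, 709, 173]);
translate([2329, 566, 208]) cube([34, 709, 173]);
translate([613, 489, 381]) cube([92, 863, 17]);
translate([798, 489, 381]) cube([92, 863, 17]);
translate([983, 489, 381]) cube([92, 863, 17]);
translate([1168, 489, 381]) cube([92, 863, 17]);
translate([1353, 489, 381]) cube([92, 863, 17]);
translate([1538, 489, 381]) cube([92, 863, 17]);
translate([1723, 489, 381]) cube([92, 863, 17]);
translate([1908, 489, 381]) cube([92, 863, 17]);
translate([2093, 489, 381]) cube([92, 863, 17]);


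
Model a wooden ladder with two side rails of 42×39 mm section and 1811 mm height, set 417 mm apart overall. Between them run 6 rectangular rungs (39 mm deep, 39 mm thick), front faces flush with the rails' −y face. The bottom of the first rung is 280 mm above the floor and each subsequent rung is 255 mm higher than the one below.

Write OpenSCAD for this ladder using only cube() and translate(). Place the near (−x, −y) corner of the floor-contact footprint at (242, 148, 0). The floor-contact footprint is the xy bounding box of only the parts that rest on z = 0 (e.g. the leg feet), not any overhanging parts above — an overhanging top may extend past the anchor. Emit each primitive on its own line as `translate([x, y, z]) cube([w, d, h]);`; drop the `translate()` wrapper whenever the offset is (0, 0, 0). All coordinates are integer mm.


translate([242, 148, 0]) cube([42, 39, 1811]);
translate([617, 148, 0]) cube([42, 39, 1811]);
translate([284, 148, 280]) cube([333, 39, 39]);
translate([284, 148, 535]) cube([333, 39, 39]);
translate([284, 148, 790]) cube([333, 39, 39]);
translate([284, 148, 1045]) cube([333, 39, 39]);
translate([284, 148, 1300]) cube([333, 39, 39]);
translate([284, 148, 1555]) cube([333, 39, 39]);


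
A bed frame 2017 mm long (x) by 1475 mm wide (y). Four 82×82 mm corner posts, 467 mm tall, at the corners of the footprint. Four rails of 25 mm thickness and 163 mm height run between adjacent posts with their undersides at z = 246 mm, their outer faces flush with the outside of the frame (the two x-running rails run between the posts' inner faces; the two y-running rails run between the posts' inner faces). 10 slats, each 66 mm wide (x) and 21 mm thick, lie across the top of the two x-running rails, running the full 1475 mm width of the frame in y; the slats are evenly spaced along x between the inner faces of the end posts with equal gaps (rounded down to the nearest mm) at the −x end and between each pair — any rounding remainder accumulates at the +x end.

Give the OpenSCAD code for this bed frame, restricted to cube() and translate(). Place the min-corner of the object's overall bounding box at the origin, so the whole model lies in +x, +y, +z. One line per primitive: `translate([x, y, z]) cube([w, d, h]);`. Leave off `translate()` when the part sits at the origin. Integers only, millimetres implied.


cube([82, 82, 467]);
translate([0, 1393, 0]) cube([82, 82, 467]);
translate([1935, 0, 0]) cube([82, 82, 467]);
translate([1935, 1393, 0]) cube([82, 82, 467]);
translate([82, 0, 246]) cube([1853, 25, 163]);
translate([82, 1450, 246]) cube([1853, 25, 163]);
translate([0, 82, 246]) cube([25, 1311, 163]);
translate([1992, 82, 246]) cube([25, 1311, 163]);
translate([190, 0, 409]) cube([66, 1475, 21]);
translate([364, 0, 409]) cube([66, 1475, 21]);
translate([538, 0, 409]) cube([66, 1475, 21]);
translate([712, 0, 409]) cube([66, 1475, 21]);
translate([886, 0, 409]) cube([66, 1475, 21]);
translate([1060, 0, 409]) cube([66, 1475, 21]);
translate([1234, 0, 409]) cube([66, 1475, 21]);
translate([1408, 0, 409]) cube([66, 1475, 21]);
translate([1582, 0, 409]) cube([66, 1475, 21]);
translate([1756, 0, 409]) cube([66, 1475, 21]);


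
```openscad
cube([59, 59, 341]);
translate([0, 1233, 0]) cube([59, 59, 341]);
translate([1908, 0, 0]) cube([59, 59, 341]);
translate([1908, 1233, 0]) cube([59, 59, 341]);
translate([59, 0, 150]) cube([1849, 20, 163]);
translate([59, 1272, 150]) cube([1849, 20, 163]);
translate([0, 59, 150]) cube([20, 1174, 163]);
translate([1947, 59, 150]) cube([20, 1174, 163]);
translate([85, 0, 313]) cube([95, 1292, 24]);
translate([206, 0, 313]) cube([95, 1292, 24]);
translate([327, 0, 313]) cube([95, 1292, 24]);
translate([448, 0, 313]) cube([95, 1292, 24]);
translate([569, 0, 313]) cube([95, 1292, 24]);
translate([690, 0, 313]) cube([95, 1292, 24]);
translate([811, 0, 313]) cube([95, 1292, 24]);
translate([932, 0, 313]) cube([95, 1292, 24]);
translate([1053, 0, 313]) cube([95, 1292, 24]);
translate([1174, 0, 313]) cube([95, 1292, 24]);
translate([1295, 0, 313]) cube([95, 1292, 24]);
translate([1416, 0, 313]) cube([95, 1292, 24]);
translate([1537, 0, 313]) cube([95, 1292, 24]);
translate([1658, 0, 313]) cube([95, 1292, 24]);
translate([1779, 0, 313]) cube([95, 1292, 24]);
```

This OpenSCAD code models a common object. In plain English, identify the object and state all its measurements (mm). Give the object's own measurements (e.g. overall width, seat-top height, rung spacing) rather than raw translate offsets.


A bed frame 1967 mm long (x) by 1292 mm wide (y). Four 59×59 mm corner posts, 341 mm tall, at the corners of the footprint. Four rails of 20 mm thickness and 163 mm height run between adjacent posts with their undersides at z = 150 mm, their outer faces flush with the outside of the frame (the two x-running rails run between the posts' inner faces; the two y-running rails run between the posts' inner faces). 15 slats, each 95 mm wide (x) and 24 mm thick, lie across the top of the two x-running rails, running the full 1292 mm width of the frame in y; along x they sit between the end posts with a 26 mm gap after the −x posts and between neighbouring slats, leaving 34 mm before the +x posts.


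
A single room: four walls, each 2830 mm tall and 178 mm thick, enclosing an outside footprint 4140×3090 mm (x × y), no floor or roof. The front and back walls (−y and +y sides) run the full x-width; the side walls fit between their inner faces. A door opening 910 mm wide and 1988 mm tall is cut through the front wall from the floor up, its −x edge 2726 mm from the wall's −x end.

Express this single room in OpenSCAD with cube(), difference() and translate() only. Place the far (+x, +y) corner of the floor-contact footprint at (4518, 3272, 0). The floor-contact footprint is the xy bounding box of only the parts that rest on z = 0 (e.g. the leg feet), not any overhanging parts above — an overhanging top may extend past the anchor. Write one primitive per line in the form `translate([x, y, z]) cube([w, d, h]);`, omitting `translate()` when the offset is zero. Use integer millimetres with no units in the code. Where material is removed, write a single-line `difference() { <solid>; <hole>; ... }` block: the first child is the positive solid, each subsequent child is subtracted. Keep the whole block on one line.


difference() { translate([378, 182, 0]) cube([4140, 178, 2830]); translate([3104, 182, 0]) cube([910, 178, 1988]); }
translate([378, 3094, 0]) cube([4140, 178, 2830]);
translate([378, 360, 0]) cube([178, 2734, 2830]);
translate([4340, 360, 0]) cube([178, 2734, 2830]);


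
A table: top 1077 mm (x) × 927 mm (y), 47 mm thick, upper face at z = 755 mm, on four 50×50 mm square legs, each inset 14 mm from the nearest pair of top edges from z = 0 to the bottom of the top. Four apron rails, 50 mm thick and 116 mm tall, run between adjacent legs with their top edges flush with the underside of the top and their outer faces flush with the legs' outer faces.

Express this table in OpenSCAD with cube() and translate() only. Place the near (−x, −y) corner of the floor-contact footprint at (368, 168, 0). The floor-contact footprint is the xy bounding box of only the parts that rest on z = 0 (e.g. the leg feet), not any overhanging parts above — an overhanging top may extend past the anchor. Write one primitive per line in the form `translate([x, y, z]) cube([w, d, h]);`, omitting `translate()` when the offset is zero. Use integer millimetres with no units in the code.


// leg_h = 755 - 47 = 708
// apron z = 708 - 116 = 592
translate([354, 154, 708]) cube([1077, 927, 47]);
translate([368, 168, 0]) cube([50, 50, 708]);
translate([1367, 168, 0]) cube([50, 50, 708]);
translate([368, 1017, 0]) cube([50, 50, 708]);
translate([1367, 1017, 0]) cube([50, 50, 708]);
translate([418, 168, 592]) cube([949, 50, 116]);
translate([418, 1017, 592]) cube([949, 50, 116]);
translate([368, 218, 592]) cube([50, 799, 116]);
translate([1367, 218, 592]) cube([50, 799, 116]);


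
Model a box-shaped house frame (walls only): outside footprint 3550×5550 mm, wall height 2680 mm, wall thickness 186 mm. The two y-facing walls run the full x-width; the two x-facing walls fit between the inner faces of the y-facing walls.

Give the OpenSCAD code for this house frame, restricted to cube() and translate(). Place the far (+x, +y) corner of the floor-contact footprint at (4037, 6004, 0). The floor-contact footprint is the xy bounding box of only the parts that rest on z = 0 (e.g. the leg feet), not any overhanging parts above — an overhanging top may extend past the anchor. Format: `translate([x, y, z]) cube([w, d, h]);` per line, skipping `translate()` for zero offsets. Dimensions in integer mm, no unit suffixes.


translate([487, 454, 0]) cube([3550, 186, 2680]);
translate([487, 5818, 0]) cube([3550, 186, 2680]);
translate([487, 640, 0]) cube([186, 5178, 2680]);
translate([3851, 640, 0]) cube([186, 5178, 2680]);


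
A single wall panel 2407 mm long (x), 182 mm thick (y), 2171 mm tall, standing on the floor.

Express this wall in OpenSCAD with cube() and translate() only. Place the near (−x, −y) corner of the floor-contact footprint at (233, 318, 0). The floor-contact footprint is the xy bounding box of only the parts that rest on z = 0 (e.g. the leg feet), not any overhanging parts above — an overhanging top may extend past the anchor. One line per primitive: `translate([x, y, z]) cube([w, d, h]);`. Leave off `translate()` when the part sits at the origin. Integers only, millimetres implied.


translate([233, 318, 0]) cube([2407, 182, 2171]);


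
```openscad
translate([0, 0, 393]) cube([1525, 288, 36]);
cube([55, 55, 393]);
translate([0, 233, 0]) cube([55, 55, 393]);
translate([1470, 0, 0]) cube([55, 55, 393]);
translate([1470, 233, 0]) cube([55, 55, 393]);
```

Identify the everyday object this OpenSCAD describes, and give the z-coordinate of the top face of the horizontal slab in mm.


A bench. The seat-top height is 429 mm.

A long slab on four corner posts — a bench. The slab sits at z = 393 with thickness 36, so the top is 393 + 36 = 429 mm.


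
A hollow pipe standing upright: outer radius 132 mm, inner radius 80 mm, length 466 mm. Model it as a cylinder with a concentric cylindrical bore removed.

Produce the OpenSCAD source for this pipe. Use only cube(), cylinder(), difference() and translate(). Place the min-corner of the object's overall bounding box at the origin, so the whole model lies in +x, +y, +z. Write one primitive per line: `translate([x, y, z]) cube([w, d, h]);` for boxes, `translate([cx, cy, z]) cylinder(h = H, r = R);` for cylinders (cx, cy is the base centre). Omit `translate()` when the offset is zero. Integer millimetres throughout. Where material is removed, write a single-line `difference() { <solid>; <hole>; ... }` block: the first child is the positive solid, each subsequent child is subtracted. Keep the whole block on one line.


difference() { translate([132, 132, 0]) cylinder(h = 466, r = 132); translate([132, 132, 0]) cylinder(h = 466, r = 80); }


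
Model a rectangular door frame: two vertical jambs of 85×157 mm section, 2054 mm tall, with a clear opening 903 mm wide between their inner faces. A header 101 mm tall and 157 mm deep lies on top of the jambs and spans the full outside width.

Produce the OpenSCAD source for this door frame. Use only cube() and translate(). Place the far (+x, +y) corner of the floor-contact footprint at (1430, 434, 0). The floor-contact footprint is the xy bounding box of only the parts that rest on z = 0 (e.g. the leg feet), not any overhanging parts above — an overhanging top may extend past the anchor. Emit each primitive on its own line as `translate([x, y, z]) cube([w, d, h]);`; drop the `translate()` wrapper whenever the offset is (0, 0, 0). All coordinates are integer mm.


translate([357, 277, 0]) cube([85, 157, 2054]);
translate([1345, 277, 0]) cube([85, 157, 2054]);
translate([357, 277, 2054]) cube([1073, 157, 101]);


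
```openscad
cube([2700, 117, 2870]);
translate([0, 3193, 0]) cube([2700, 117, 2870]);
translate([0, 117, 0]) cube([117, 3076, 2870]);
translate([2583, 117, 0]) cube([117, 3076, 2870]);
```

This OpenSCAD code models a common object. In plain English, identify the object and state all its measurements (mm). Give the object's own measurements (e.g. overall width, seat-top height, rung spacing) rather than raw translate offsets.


The wall frame of a small rectangular building: four walls, each 2870 mm tall and 117 mm thick, enclosing a footprint 2700 mm (x) by 3310 mm (y) outside-to-outside, with no floor or roof. The front and back walls (the −y and +y sides) span the full width; the two side walls fit between them.


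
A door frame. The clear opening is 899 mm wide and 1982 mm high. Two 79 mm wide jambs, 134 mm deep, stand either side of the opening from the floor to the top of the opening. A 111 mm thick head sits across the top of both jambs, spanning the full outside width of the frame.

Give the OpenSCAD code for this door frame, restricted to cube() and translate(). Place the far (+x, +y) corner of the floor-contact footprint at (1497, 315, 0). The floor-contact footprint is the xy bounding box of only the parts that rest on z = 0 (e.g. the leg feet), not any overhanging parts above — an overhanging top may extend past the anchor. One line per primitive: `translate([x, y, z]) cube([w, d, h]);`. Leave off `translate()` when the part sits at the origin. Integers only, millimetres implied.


translate([440, 181, 0]) cube([79, 134, 1982]);
translate([1418, 181, 0]) cube([79, 134, 1982]);
translate([440, 181, 1982]) cube([1057, 134, 111]);


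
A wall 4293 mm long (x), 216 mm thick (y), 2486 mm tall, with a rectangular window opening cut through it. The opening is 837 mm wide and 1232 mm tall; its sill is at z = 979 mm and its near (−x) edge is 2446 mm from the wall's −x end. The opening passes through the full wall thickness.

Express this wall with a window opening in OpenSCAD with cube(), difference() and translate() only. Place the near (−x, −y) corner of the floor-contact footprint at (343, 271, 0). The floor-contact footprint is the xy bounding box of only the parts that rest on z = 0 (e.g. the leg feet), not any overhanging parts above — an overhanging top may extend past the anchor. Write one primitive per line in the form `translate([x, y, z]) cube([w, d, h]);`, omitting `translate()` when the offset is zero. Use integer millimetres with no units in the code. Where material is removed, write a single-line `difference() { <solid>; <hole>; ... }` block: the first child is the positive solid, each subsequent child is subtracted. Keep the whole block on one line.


difference() { translate([343, 271, 0]) cube([4293, 216, 2486]); translate([2789, 271, 979]) cube([837, 216, 1232]); }


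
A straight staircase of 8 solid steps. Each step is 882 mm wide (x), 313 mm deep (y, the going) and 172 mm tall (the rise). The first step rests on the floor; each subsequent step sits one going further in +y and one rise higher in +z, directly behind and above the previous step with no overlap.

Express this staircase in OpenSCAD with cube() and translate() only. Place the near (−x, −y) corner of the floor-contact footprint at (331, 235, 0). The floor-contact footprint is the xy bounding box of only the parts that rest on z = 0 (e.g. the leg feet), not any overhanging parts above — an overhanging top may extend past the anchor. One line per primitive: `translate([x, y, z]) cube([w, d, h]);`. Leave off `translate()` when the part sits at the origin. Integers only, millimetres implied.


translate([331, 235, 0]) cube([882, 313, 172]);
translate([331, 548, 172]) cube([882, 313, 172]);
translate([331, 861, 344]) cube([882, 313, 172]);
translate([331, 1174, 516]) cube([882, 313, 172]);
translate([331, 1487, 688]) cube([882, 313, 172]);
translate([331, 1800, 860]) cube([882, 313, 172]);
translate([331, 2113, 1032]) cube([882, 313, 172]);
translate([331, 2426, 1204]) cube([882, 313, 172]);


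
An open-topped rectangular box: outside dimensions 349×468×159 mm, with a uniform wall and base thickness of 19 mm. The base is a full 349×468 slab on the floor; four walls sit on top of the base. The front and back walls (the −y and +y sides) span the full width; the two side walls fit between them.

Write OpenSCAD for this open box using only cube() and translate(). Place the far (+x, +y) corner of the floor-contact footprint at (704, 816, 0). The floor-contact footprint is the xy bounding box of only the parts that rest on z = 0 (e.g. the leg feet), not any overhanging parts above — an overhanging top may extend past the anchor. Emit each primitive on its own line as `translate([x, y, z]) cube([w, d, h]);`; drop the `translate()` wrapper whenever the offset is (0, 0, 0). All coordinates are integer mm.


translate([355, 348, 0]) cube([349, 468, 19]);
translate([355, 348, 19]) cube([349, 19, 140]);
translate([355, 797, 19]) cube([349, 19, 140]);
translate([355, 367, 19]) cube([19, 430, 140]);
translate([685, 367, 19]) cube([19, 430, 140]);


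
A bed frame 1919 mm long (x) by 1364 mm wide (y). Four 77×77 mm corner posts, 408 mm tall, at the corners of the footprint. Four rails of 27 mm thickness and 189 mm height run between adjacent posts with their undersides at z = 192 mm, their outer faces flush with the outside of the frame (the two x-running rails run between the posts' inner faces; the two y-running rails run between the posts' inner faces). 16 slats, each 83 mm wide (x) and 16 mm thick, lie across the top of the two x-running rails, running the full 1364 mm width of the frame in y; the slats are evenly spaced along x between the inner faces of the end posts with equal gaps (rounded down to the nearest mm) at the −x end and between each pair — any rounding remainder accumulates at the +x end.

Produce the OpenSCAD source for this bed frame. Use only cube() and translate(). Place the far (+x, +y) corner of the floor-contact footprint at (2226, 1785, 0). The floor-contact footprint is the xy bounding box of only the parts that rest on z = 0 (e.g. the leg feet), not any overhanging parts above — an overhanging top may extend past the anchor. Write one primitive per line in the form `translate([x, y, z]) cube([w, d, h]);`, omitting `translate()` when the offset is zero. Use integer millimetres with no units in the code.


translate([307, 421, 0]) cube([77, 77, 408]);
translate([307, 1708, 0]) cube([77, 77, 408]);
translate([2149, 421, 0]) cube([77, 77, 408]);
translate([2149, 1708, 0]) cube([77, 77, 408]);
translate([384, 421, 192]) cube([1765, 27, 189]);
translate([384, 1758, 192]) cube([1765, 27, 189]);
translate([307, 498, 192]) cube([27, 1210, 189]);
translate([2199, 498, 192]) cube([27, 1210, 189]);
translate([409, 421, 381]) cube([83, 1364, 16]);
translate([517, 421, 381]) cube([83, 1364, 16]);
translate([625, 421, 381]) cube([83, 1364, 16]);
translate([733, 421, 381]) cube([83, 1364, 16]);
translate([841, 421, 381]) cube([83, 1364, 16]);
translate([949, 421, 381]) cube([83, 1364, 16]);
translate([1057, 421, 381]) cube([83, 1364, 16]);
translate([1165, 421, 381]) cube([83, 1364, 16]);
translate([1273, 421, 381]) cube([83, 1364, 16]);
translate([1381, 421, 381]) cube([83, 1364, 16]);
translate([1489, 421, 381]) cube([83, 1364, 16]);
translate([1597, 421, 381]) cube([83, 1364, 16]);
translate([1705, 421, 381]) cube([83, 1364, 16]);
translate([1813, 421, 381]) cube([83, 1364, 16]);
translate([1921, 421, 381]) cube([83, 1364, 16]);
translate([2029, 421, 381]) cube([83, 1364, 16]);


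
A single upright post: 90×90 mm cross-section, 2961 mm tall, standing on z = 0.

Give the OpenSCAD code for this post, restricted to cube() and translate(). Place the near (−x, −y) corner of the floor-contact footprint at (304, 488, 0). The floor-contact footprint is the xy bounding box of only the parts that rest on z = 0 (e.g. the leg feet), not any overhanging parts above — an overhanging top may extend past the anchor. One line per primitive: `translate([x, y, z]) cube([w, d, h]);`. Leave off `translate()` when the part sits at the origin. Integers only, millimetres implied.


translate([304, 488, 0]) cube([90, 90, 2961]);


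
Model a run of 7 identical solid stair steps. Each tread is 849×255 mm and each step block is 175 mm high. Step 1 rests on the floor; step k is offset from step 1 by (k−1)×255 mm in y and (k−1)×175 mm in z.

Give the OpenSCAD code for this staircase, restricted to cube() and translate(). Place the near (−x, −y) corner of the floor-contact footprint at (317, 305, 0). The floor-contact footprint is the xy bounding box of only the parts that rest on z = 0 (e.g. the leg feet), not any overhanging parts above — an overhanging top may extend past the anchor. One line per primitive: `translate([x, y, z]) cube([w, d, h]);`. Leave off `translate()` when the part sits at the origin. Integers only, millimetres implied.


translate([317, 305, 0]) cube([849, 255, 175]);
translate([317, 560, 175]) cube([849, 255, 175]);
translate([317, 815, 350]) cube([849, 255, 175]);
translate([317, 1070, 525]) cube([849, 255, 175]);
translate([317, 1325, 700]) cube([849, 255, 175]);
translate([317, 1580, 875]) cube([849, 255, 175]);
translate([317, 1835, 1050]) cube([849, 255, 175]);


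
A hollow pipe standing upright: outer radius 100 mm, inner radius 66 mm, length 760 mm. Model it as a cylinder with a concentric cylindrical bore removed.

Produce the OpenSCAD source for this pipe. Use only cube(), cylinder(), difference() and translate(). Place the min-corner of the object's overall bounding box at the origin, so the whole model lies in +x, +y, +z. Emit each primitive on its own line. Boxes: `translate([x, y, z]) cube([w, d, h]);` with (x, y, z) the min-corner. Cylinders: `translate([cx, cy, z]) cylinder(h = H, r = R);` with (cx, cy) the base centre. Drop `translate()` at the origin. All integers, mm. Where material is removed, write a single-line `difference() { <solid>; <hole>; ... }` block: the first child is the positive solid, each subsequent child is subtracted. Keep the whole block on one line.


difference() { translate([100, 100, 0]) cylinder(h = 760, r = 100); translate([100, 100, 0]) cylinder(h = 760, r = 66); }


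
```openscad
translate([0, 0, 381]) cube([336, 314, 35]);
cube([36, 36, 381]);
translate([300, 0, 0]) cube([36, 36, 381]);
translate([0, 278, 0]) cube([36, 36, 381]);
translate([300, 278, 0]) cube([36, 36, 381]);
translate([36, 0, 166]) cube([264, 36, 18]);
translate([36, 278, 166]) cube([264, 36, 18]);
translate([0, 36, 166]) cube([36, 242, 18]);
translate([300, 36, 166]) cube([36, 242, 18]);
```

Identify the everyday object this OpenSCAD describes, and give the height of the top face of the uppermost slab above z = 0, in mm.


A stool. The seat height is 416 mm.

A 336×314×35 slab at z = 381 on four corner posts — a stool. The seat top is 381 + 35 = 416 mm.


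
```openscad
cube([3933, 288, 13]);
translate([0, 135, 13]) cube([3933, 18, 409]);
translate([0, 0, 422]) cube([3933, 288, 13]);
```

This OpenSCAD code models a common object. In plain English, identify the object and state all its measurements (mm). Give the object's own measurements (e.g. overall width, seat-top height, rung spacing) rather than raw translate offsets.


An I-beam lying along x, 3933 mm long. Overall section height 435 mm. Two flanges 288 mm wide (y) and 13 mm thick, one on the floor and one at the top; a web 18 mm thick runs between them, centred on the flange width.


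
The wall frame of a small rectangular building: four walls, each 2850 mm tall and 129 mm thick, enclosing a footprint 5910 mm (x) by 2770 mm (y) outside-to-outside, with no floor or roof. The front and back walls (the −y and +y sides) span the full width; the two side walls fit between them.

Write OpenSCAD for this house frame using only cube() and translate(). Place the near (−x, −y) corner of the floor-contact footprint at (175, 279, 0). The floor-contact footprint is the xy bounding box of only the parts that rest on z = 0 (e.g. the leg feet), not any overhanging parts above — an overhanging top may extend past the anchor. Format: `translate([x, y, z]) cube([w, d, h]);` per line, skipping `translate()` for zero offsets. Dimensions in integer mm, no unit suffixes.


translate([175, 279, 0]) cube([5910, 129, 2850]);
translate([175, 2920, 0]) cube([5910, 129, 2850]);
translate([175, 408, 0]) cube([129, 2512, 2850]);
translate([5956, 408, 0]) cube([129, 2512, 2850]);


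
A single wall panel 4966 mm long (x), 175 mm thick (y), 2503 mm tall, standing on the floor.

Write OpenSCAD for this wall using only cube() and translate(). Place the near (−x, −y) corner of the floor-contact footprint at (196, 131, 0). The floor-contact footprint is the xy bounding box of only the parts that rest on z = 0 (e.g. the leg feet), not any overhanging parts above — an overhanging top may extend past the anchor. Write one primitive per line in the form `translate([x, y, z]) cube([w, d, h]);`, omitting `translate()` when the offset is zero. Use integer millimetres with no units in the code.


translate([196, 131, 0]) cube([4966, 175, 2503]);


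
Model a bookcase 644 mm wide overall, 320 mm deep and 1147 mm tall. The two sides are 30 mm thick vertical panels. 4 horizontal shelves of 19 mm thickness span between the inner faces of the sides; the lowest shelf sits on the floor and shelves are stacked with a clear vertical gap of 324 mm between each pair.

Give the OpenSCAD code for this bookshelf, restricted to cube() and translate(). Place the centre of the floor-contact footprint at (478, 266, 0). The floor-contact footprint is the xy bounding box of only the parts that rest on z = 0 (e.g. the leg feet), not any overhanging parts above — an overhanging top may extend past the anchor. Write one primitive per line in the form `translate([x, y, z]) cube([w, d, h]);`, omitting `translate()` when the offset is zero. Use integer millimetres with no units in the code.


translate([156, 106, 0]) cube([30, 320, 1147]);
translate([770, 106, 0]) cube([30, 320, 1147]);
translate([186, 106, 0]) cube([584, 320, 19]);
translate([186, 106, 343]) cube([584, 320, 19]);
translate([186, 106, 686]) cube([584, 320, 19]);
translate([186, 106, 1029]) cube([584, 320, 19]);


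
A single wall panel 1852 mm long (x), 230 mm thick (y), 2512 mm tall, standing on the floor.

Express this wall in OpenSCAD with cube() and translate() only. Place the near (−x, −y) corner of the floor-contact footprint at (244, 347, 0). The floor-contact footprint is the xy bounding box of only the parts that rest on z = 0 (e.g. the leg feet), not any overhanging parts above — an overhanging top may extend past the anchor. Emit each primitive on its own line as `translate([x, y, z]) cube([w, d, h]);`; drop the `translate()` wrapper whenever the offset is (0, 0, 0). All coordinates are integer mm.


translate([244, 347, 0]) cube([1852, 230, 2512]);


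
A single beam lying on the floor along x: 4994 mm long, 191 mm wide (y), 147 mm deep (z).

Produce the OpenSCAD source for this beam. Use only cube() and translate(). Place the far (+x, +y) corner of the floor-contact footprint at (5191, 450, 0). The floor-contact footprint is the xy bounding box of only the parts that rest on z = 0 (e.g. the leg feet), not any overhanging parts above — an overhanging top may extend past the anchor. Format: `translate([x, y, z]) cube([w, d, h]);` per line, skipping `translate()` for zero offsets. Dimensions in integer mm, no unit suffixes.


translate([197, 259, 0]) cube([4994, 191, 147]);


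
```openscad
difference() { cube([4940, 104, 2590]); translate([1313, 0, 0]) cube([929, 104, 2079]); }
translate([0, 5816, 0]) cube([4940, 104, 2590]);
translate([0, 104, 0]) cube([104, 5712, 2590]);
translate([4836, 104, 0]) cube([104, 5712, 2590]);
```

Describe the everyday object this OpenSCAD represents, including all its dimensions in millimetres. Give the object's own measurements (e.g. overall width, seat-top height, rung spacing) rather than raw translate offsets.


A single room: four walls, each 2590 mm tall and 104 mm thick, enclosing an outside footprint 4940×5920 mm (x × y), no floor or roof. The front and back walls (−y and +y sides) run the full x-width; the side walls fit between their inner faces. A door opening 929 mm wide and 2079 mm tall is cut through the front wall from the floor up, its −x edge 1313 mm from the wall's −x end.


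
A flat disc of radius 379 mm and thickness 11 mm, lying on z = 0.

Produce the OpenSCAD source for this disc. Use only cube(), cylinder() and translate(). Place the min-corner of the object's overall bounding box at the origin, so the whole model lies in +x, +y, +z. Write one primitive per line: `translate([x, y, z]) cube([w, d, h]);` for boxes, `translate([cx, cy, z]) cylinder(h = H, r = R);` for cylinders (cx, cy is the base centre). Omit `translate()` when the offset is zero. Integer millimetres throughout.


translate([379, 379, 0]) cylinder(h = 11, r = 379);


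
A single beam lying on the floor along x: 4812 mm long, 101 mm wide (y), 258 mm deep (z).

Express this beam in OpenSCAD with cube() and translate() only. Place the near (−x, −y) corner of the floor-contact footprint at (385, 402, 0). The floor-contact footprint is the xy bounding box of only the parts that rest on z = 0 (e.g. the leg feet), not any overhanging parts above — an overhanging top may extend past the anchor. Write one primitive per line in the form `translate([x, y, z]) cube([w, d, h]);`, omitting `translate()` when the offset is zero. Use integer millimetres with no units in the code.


translate([385, 402, 0]) cube([4812, 101, 258]);


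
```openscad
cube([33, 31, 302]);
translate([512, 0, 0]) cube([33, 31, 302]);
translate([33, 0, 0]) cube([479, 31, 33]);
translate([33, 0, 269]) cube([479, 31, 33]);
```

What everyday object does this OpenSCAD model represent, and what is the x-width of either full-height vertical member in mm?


A picture frame. The border width is 33 mm.

Four thin pieces enclosing a rectangular opening — a picture frame. The two full-height stiles are 302 mm tall; the top rail sits at z = 269 and is 33 mm tall, so the border above the opening is 302 − 269 = 33 mm, matching the stile x-width.


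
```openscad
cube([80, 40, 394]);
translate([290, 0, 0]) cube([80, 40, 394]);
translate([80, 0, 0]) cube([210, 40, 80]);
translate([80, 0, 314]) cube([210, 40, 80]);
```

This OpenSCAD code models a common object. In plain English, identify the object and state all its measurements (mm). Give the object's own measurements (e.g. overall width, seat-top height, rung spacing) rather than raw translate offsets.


A rectangular picture frame lying in the x–z plane (depth along y). The opening is 210 mm wide (x) by 234 mm tall (z), surrounded by a border 80 mm wide on all four sides. The frame is 40 mm deep and is made of two full-height vertical stiles with two horizontal rails fitted between them.


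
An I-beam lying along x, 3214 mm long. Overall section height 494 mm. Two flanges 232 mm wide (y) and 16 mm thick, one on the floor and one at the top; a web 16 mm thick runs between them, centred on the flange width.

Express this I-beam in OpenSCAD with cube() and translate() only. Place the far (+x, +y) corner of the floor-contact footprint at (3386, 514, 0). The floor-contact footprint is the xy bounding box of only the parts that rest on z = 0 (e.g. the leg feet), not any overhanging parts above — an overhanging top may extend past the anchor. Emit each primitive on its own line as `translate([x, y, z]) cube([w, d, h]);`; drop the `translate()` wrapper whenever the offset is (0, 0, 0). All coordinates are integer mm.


translate([172, 282, 0]) cube([3214, 232, 16]);
translate([172, 390, 16]) cube([3214, 16, 462]);
translate([172, 282, 478]) cube([3214, 232, 16]);


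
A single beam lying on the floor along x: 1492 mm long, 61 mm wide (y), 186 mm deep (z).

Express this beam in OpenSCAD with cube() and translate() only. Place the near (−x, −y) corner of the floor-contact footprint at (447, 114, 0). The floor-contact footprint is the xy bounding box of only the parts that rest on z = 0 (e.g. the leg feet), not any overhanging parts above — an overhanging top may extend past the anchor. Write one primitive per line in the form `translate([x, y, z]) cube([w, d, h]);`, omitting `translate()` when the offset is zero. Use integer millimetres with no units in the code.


translate([447, 114, 0]) cube([1492, 61, 186]);
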